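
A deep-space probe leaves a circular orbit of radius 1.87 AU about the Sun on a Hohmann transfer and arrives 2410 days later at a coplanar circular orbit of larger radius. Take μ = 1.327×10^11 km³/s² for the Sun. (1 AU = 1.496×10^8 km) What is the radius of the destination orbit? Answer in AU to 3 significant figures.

In km: r₁ = 1.87 × 1.496×10^8 = 2.79752×10^8 km.
Transfer time t = 2410 days = 2.08224×10^8 s, and t = π√(a_t³/μ).
So a_t = (μ t²/π²)^(1/3) = (1.327×10^11 × (2.08224×10^8)² / π²)^(1/3) = 8.3537×10^8 km.
Since a_t = (r₁ + r₂)/2, r₂ = 2a_t − r₁ = 2×8.3537×10^8 − 2.79752×10^8 = 1.390988×10^9 km.
In AU: r₂ = 1.390988×10^9 / 1.496×10^8 = 9.30 AU.

r₂ = 9.30 AU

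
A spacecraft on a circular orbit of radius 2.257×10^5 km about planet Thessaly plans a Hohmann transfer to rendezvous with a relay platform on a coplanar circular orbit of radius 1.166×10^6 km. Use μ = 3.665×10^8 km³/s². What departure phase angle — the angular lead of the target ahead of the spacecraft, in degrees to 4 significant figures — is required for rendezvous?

Transfer-ellipse semi-major axis a_t = (r₁ + r₂)/2 = (2.257×10^5 + 1.166×10^6)/2 = 6.9585×10^5 km.
Transfer time t = π√(a_t³/μ) = 95254.7 s.
The target's mean motion on its circular orbit is ω₂ = √(μ/r₂³) = 1.52051×10^-5 rad/s.
Angle swept by the target during transfer: ω₂·t = 1.44836 rad = 82.98°.
The spacecraft traverses 180° on the transfer ellipse, so the target must lead by 180° − 82.98° = 97.02°.

φ = 97.02°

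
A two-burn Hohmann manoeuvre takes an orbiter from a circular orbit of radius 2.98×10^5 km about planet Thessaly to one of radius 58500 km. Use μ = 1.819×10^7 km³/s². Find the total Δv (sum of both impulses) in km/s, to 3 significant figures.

Transfer-ellipse semi-major axis a_t = (r₁ + r₂)/2 = (2.980×10^5 + 58500)/2 = 1.7825×10^5 km.
Circular speed at r₁: v₁ = √(μ/r₁) = √(1.819×10^7/2.980×10^5) = 7.813 km/s.
On the transfer ellipse at r₁, vis-viva equation gives v_a = √[μ(2/r₁ − 1/a_t)] = 4.476 km/s.
First burn Δv₁ = |v_a − v₁| = 3.337 km/s.
Circular speed at r₂: v₂ = √(μ/r₂) = 17.6335 km/s.
Transfer-orbit speed at r₂: v_p = √[μ(2/r₂ − 1/a_t)] = 22.7998 km/s.
Second burn Δv₂ = |v₂ − v_p| = 5.166 km/s.
Total Δv = Δv₁ + Δv₂ = 8.503 km/s.

Δv = 8.50 km/s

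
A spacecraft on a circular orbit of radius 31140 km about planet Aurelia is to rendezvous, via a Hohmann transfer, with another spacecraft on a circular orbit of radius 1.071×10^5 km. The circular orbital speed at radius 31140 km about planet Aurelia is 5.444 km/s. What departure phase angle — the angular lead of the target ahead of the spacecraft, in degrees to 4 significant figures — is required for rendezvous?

From the circular-orbit relation v² = μ/r at r = 31140 km: μ = v²r = (5.444)² × 31140 = 9.22900×10^5 km³/s².
The Hohmann ellipse has a_t = (r₁ + r₂)/2 = 69120 km.
Transfer time t = π√(a_t³/μ) = 59426 s.
Target angular speed ω₂ = √(μ/r₂³) = 2.7409×10^-5 rad/s.
Angle swept by the target during transfer: ω₂·t = 1.6288 rad = 93.32°.
Arrival is 180° from departure on the ellipse, so φ = 180° − 93.32° = 86.68°.

φ = 86.68°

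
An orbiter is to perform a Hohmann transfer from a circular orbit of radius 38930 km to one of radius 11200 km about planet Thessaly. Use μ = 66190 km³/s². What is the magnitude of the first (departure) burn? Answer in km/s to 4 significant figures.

Transfer-ellipse semi-major axis a_t = (r₁ + r₂)/2 = (38930 + 11200)/2 = 25065 km.
Circular speed at r = 38930 km: v_c = √(μ/r) = 1.3039 km/s.
Transfer-orbit speed at the same r (vis-viva, a = a_t): v_t = √[μ(2/r − 1/a_t)] = 0.87162 km/s.
Δv₁ = |v_t − v_c| = |0.87162 − 1.3039| = 0.4323 km/s.

Δv₁ = 0.4323 km/s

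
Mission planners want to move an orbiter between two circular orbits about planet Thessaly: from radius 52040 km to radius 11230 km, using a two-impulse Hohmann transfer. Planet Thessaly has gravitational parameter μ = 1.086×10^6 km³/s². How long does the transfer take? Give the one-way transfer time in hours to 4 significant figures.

t = 4.712 hours

The Hohmann ellipse has a_t = (r₁ + r₂)/2 = 31635 km.
Half the transfer-orbit period gives t = π√(a_t³/μ) = 16962 s.
Converting: 16962 s ÷ 3600 s/hour = 4.712 hours.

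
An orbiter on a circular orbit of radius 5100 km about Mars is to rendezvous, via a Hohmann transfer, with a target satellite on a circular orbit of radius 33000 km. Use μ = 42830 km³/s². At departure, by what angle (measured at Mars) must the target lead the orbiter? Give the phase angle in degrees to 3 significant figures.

φ = 101°

Transfer-ellipse semi-major axis a_t = (r₁ + r₂)/2 = (5100 + 33000)/2 = 19050 km.
The half-period of the transfer ellipse is t = π√(a_t³/μ) = 39910 s.
The target's mean motion on its circular orbit is ω₂ = √(μ/r₂³) = 3.452×10^-5 rad/s.
Angle swept by the target during transfer: ω₂·t = 1.378 rad = 78.95°.
Arrival is 180° from departure on the ellipse, so φ = 180° − 78.95° = 101°.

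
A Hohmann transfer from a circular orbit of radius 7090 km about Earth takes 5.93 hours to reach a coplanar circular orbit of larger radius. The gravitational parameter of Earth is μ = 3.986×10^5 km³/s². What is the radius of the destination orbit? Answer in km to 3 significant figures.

Transfer time t = 5.93 hours = 21348 s, and t = π√(a_t³/μ).
So a_t = (μ t²/π²)^(1/3) = (3.986×10^5 × (21348)² / π²)^(1/3) = 26403 km.
Since a_t = (r₁ + r₂)/2, r₂ = 2a_t − r₁ = 2×26403 − 7090 = 45716 km.

r₂ = 45700 km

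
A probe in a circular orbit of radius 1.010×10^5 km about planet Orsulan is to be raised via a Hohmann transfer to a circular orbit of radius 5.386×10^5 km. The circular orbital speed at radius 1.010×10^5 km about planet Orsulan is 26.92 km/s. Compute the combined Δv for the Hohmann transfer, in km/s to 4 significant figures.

Δv = 13.12 km/s

From the circular-orbit relation v² = μ/r at r = 1.010×10^5 km: μ = v²r = (26.92)² × 1.010×10^5 = 7.31933×10^7 km³/s².
Transfer-ellipse semi-major axis a_t = (r₁ + r₂)/2 = (1.010×10^5 + 5.386×10^5)/2 = 3.198×10^5 km.
Circular speed at r₁: v₁ = √(μ/r₁) = √(7.31933×10^7/1.010×10^5) = 26.920 km/s.
Transfer-orbit speed at r₁ (v² = μ(2/r − 1/a)): v_p = √[μ(2/r₁ − 1/a_t)] = 34.936 km/s.
First burn Δv₁ = |v_p − v₁| = 8.016 km/s.
Circular speed at r₂: v₂ = √(μ/r₂) = 11.657 km/s.
Transfer-orbit speed at r₂: v_a = √[μ(2/r₂ − 1/a_t)] = 6.5512 km/s.
Second burn Δv₂ = |v₂ − v_a| = 5.106 km/s.
Total Δv = Δv₁ + Δv₂ = 13.12 km/s.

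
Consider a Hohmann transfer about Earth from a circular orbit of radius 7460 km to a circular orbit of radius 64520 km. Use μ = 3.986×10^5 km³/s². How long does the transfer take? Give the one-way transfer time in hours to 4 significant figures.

Transfer-ellipse semi-major axis a_t = (r₁ + r₂)/2 = (7460 + 64520)/2 = 35990 km.
Half the transfer-orbit period gives t = π√(a_t³/μ) = 33974.6 s.
Converting: 33974.6 s ÷ 3600 s/hour = 9.437 hours.

t = 9.437 hours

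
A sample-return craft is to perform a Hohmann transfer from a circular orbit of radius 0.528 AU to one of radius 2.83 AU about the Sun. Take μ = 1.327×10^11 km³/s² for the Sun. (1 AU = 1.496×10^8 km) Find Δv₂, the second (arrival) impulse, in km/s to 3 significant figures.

Δv₂ = 7.78 km/s

In km: r₁ = 0.528 × 1.496×10^8 = 7.89888×10^7 km; r₂ = 2.83 × 1.496×10^8 = 4.23368×10^8 km.
The Hohmann ellipse has a_t = (r₁ + r₂)/2 = 2.511784×10^8 km.
Circular speed at r = 4.23368×10^8 km: v_c = √(μ/r) = 17.704 km/s.
Vis-viva on the transfer ellipse at r = 4.23368×10^8 km gives v_t = √[μ(2/r − 1/a_t)] = 9.9281 km/s.
Δv₂ = |v_t − v_c| = |9.9281 − 17.704| = 7.776 km/s.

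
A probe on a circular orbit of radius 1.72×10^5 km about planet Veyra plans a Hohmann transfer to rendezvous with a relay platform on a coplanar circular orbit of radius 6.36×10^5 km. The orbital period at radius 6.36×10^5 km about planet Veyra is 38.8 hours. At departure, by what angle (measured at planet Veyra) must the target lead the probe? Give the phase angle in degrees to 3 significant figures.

φ = 88.9°

From Kepler's third law T² = 4π²r³/μ at r = 6.36×10^5 km, T = 38.8 hours = 38.8 × 3600 s = 1.3968×10^5 s: μ = 4π²r³/T² = 5.20550×10^8 km³/s².
The Hohmann ellipse has a_t = (r₁ + r₂)/2 = 4.040×10^5 km.
Transfer time t = π√(a_t³/μ) = 35360 s.
Target angular speed ω₂ = √(μ/r₂³) = 4.498×10^-5 rad/s.
Angle swept by the target during transfer: ω₂·t = 1.5905 rad = 91.13°.
The probe traverses 180° on the transfer ellipse, so the target must lead by 180° − 91.13° = 88.9°.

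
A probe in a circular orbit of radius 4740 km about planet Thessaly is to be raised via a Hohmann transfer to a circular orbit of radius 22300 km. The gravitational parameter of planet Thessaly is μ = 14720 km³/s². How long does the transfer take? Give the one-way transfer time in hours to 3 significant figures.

The Hohmann ellipse has a_t = (r₁ + r₂)/2 = 13520 km.
Transfer time t = π√(a_t³/μ) = π√((13520)³ / 14720) = 40710 s.
Converting: 40710 s ÷ 3600 s/hour = 11.3 hours.

t = 11.3 hours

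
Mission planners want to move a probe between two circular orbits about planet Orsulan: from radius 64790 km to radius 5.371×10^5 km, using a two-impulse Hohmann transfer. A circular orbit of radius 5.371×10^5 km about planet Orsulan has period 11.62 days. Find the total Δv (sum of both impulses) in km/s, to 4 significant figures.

From Kepler's third law T² = 4π²r³/μ at r = 5.371×10^5 km, T = 11.62 days = 11.62 × 86400 s = 1.003968×10^6 s: μ = 4π²r³/T² = 6.06856×10^6 km³/s².
Semi-major axis of the transfer orbit: a_t = (64790 + 5.371×10^5)/2 = 3.00945×10^5 km.
At r₁ the circular-orbit speed is v₁ = √(μ/r₁) = 9.6781 km/s.
On the transfer ellipse at r₁, vis-viva gives v_p = √[μ(2/r₁ − 1/a_t)] = 12.929 km/s.
First burn Δv₁ = |v_p − v₁| = 3.251 km/s.
Circular speed at r₂: v₂ = √(μ/r₂) = 3.3614 km/s.
Transfer-orbit speed at r₂: v_a = √[μ(2/r₂ − 1/a_t)] = 1.5596 km/s.
Second burn Δv₂ = |v₂ − v_a| = 1.802 km/s.
Total Δv = Δv₁ + Δv₂ = 5.053 km/s.

Δv = 5.053 km/s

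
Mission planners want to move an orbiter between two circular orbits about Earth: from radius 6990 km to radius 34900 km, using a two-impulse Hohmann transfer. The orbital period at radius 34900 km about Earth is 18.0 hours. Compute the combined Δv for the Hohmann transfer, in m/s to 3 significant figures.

From Kepler's third law T² = 4π²r³/μ at r = 34900 km, T = 18.0 hours = 18.0 × 3600 s = 64800 s: μ = 4π²r³/T² = 3.99656×10^5 km³/s².
The Hohmann ellipse has a_t = (r₁ + r₂)/2 = 20945 km.
At r₁ the circular-orbit speed is v₁ = √(μ/r₁) = 7.5614 km/s.
On the transfer ellipse at r₁, vis-viva gives v_p = √[μ(2/r₁ − 1/a_t)] = 9.7606 km/s.
First burn Δv₁ = |v_p − v₁| = 2.199 km/s.
Circular speed at r₂: v₂ = √(μ/r₂) = 3.384 km/s.
Transfer-orbit speed at r₂: v_a = √[μ(2/r₂ − 1/a_t)] = 1.955 km/s.
Second burn Δv₂ = |v₂ − v_a| = 1.429 km/s.
Δv = Δv₁ + Δv₂ = 2.199 + 1.429 = 3.628 km/s.

Δv = 3630 m/s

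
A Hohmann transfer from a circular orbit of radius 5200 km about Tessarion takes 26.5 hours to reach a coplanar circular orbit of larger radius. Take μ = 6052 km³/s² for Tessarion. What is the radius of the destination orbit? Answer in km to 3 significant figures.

Transfer time t = 26.5 hours = 95400 s, and t = π√(a_t³/μ).
So a_t = (μ t²/π²)^(1/3) = (6052 × (95400)² / π²)^(1/3) = 17738 km.
Since a_t = (r₁ + r₂)/2, r₂ = 2a_t − r₁ = 2×17738 − 5200 = 30276 km.

r₂ = 30300 km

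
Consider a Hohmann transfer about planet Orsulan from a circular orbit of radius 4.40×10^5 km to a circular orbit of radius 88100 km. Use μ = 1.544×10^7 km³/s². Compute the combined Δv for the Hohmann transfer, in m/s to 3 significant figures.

Δv = 6350 m/s

The Hohmann ellipse has a_t = (r₁ + r₂)/2 = 2.6405×10^5 km.
Circular speed at r₁: v₁ = √(μ/r₁) = √(1.544×10^7/4.400×10^5) = 5.924 km/s.
On the transfer ellipse at r₁, v² = μ(2/r − 1/a) gives v_a = √[μ(2/r₁ − 1/a_t)] = 3.422 km/s.
First burn Δv₁ = |v_a − v₁| = 2.502 km/s.
Circular speed at r₂: v₂ = √(μ/r₂) = 13.238 km/s.
Transfer-orbit speed at r₂: v_p = √[μ(2/r₂ − 1/a_t)] = 17.089 km/s.
Second burn Δv₂ = |v₂ − v_p| = 3.851 km/s.
Total Δv = Δv₁ + Δv₂ = 6.353 km/s.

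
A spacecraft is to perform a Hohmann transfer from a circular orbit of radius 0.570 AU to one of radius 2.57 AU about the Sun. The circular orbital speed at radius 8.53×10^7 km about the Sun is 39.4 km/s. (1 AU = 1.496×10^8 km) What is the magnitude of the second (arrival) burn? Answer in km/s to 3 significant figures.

From the circular-orbit relation v² = μ/r at r = 8.53×10^7 km: μ = v²r = (39.4)² × 8.53×10^7 = 1.32416×10^11 km³/s².
In km: r₁ = 0.570 × 1.496×10^8 = 8.5272×10^7 km; r₂ = 2.57 × 1.496×10^8 = 3.84472×10^8 km.
The Hohmann ellipse has a_t = (r₁ + r₂)/2 = 2.34872×10^8 km.
On the circular orbit at r = 3.84472×10^8 km, v_c = √(μ/r) = 18.558 km/s.
Transfer-orbit speed at the same r (vis-viva, a = a_t): v_t = √[μ(2/r − 1/a_t)] = 11.182 km/s.
Δv₂ = |v_t − v_c| = |11.182 − 18.558| = 7.376 km/s.

Δv₂ = 7.38 km/s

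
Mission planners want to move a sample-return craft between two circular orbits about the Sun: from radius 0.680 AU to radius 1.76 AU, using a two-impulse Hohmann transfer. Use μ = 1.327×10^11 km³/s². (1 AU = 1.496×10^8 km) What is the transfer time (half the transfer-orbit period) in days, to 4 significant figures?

t = 246.1 days

In km: r₁ = 0.680 × 1.496×10^8 = 1.01728×10^8 km; r₂ = 1.76 × 1.496×10^8 = 2.63296×10^8 km.
The Hohmann ellipse has a_t = (r₁ + r₂)/2 = 1.82512×10^8 km.
By Kepler's third law the transfer-orbit period is T = 2π√(a_t³/μ), so t = T/2 = 2.126×10^7 s.
Converting: 2.126×10^7 s ÷ 86400 s/day = 246.1 days.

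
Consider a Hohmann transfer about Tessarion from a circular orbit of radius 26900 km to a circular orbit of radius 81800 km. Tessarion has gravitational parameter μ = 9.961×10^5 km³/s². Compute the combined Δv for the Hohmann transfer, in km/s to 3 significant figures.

Transfer-ellipse semi-major axis a_t = (r₁ + r₂)/2 = (26900 + 81800)/2 = 54350 km.
At r₁ the circular-orbit speed is v₁ = √(μ/r₁) = 6.085 km/s.
On the transfer ellipse at r₁, vis-viva equation gives v_p = √[μ(2/r₁ − 1/a_t)] = 7.465 km/s.
First burn Δv₁ = |v_p − v₁| = 1.380 km/s.
At r₂, v₂ = √(μ/r₂) = 3.490 km/s.
Transfer-orbit speed at r₂: v_a = √[μ(2/r₂ − 1/a_t)] = 2.455 km/s.
Second burn Δv₂ = |v₂ − v_a| = 1.035 km/s.
Δv = Δv₁ + Δv₂ = 1.380 + 1.035 = 2.415 km/s.

Δv = 2.41 km/s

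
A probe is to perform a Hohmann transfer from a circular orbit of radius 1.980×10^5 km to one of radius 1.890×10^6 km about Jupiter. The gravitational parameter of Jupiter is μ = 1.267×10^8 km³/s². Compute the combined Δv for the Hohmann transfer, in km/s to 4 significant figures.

Transfer-ellipse semi-major axis a_t = (r₁ + r₂)/2 = (1.980×10^5 + 1.890×10^6)/2 = 1.044×10^6 km.
Circular speed at r₁: v₁ = √(μ/r₁) = √(1.267×10^8/1.980×10^5) = 25.30 km/s.
Transfer-orbit speed at r₁ (v² = μ(2/r − 1/a)): v_p = √[μ(2/r₁ − 1/a_t)] = 34.04 km/s.
First burn Δv₁ = |v_p − v₁| = 8.740 km/s.
At r₂, v₂ = √(μ/r₂) = 8.188 km/s.
Transfer-orbit speed at r₂: v_a = √[μ(2/r₂ − 1/a_t)] = 3.566 km/s.
Second burn Δv₂ = |v₂ − v_a| = 4.622 km/s.
Δv = Δv₁ + Δv₂ = 8.740 + 4.622 = 13.36 km/s.

Δv = 13.36 km/s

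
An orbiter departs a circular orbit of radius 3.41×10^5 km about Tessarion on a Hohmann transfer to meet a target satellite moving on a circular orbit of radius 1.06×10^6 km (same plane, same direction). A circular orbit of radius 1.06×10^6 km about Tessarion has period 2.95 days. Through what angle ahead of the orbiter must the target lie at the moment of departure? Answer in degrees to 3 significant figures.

φ = 83.3°

From Kepler's third law T² = 4π²r³/μ at r = 1.06×10^6 km, T = 2.95 days = 2.95 × 86400 s = 2.5488×10^5 s: μ = 4π²r³/T² = 7.23779×10^8 km³/s².
Semi-major axis of the transfer orbit: a_t = (3.410×10^5 + 1.060×10^6)/2 = 7.005×10^5 km.
Transfer time t = π√(a_t³/μ) = 68463.5 s.
Target angular speed ω₂ = √(μ/r₂³) = 2.46515×10^-5 rad/s.
Angle swept by the target during transfer: ω₂·t = 1.6877 rad = 96.70°.
Arrival is 180° from departure on the ellipse, so φ = 180° − 96.70° = 83.3°.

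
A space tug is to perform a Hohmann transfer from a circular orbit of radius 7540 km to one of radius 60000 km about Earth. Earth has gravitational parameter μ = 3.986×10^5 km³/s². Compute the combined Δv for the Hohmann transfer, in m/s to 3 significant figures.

Δv = 3780 m/s

Transfer-ellipse semi-major axis a_t = (r₁ + r₂)/2 = (7540 + 60000)/2 = 33770 km.
At r₁ the circular-orbit speed is v₁ = √(μ/r₁) = 7.2708 km/s.
On the transfer ellipse at r₁, vis-viva gives v_p = √[μ(2/r₁ − 1/a_t)] = 9.6915 km/s.
First burn Δv₁ = |v_p − v₁| = 2.4207 km/s.
At r₂, v₂ = √(μ/r₂) = 2.5775 km/s.
Transfer-orbit speed at r₂: v_a = √[μ(2/r₂ − 1/a_t)] = 1.2179 km/s.
Second burn Δv₂ = |v₂ − v_a| = 1.3596 km/s.
Total Δv = Δv₁ + Δv₂ = 3.780 km/s.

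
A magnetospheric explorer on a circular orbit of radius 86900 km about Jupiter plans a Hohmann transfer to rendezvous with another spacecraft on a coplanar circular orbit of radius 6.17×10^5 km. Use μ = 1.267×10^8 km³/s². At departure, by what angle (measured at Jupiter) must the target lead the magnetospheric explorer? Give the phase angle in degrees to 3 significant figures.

Transfer-ellipse semi-major axis a_t = (r₁ + r₂)/2 = (86900 + 6.170×10^5)/2 = 3.5195×10^5 km.
The half-period of the transfer ellipse is t = π√(a_t³/μ) = 58275.1 s.
Target angular speed ω₂ = √(μ/r₂³) = 2.32253×10^-5 rad/s.
Angle swept by the target during transfer: ω₂·t = 1.3535 rad = 77.55°.
The magnetospheric explorer traverses 180° on the transfer ellipse, so the target must lead by 180° − 77.55° = 102°.

φ = 102°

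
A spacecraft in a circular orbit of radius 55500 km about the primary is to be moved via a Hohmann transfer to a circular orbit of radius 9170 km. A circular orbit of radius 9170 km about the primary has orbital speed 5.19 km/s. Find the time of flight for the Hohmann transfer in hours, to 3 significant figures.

t = 10.2 hours

From the circular-orbit relation v² = μ/r at r = 9170 km: μ = v²r = (5.19)² × 9170 = 2.47004×10^5 km³/s².
Transfer-ellipse semi-major axis a_t = (r₁ + r₂)/2 = (55500 + 9170)/2 = 32335 km.
Transfer time t = π√(a_t³/μ) = π√((32335)³ / 2.47004×10^5) = 36750 s.
Converting: 36750 s ÷ 3600 s/hour = 10.2 hours.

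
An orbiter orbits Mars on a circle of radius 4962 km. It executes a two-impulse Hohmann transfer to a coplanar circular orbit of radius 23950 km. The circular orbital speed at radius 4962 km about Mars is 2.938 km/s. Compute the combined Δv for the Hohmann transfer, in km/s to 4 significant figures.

Δv = 1.397 km/s

From the circular-orbit relation v² = μ/r at r = 4962 km: μ = v²r = (2.938)² × 4962 = 42831.2 km³/s².
Semi-major axis of the transfer orbit: a_t = (4962 + 23950)/2 = 14456 km.
Circular speed at r₁: v₁ = √(μ/r₁) = √(42831.2/4962) = 2.9380 km/s.
Transfer-orbit speed at r₁ (vis-viva equation): v_p = √[μ(2/r₁ − 1/a_t)] = 3.7816 km/s.
First burn Δv₁ = |v_p − v₁| = 0.8436 km/s.
Circular speed at r₂: v₂ = √(μ/r₂) = 1.3373 km/s.
Transfer-orbit speed at r₂: v_a = √[μ(2/r₂ − 1/a_t)] = 0.78349 km/s.
Second burn Δv₂ = |v₂ − v_a| = 0.5538 km/s.
Total Δv = Δv₁ + Δv₂ = 1.397 km/s.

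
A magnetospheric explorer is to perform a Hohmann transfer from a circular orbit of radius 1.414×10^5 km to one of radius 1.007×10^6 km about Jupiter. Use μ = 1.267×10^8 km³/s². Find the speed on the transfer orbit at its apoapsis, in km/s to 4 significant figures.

v = 5.566 km/s

The Hohmann ellipse has a_t = (r₁ + r₂)/2 = 5.742×10^5 km.
The apoapsis of the transfer ellipse is at r = 1.007×10^6 km.
From the vis-viva equation, v = √[μ(2/r − 1/a_t)] = 5.566 km/s.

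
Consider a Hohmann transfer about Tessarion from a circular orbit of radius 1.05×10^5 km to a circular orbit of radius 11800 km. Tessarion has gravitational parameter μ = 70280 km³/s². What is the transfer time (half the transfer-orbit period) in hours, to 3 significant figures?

t = 46.5 hours

The Hohmann ellipse has a_t = (r₁ + r₂)/2 = 58400 km.
Half the transfer-orbit period gives t = π√(a_t³/μ) = 1.6725×10^5 s.
Converting: 1.6725×10^5 s ÷ 3600 s/hour = 46.5 hours.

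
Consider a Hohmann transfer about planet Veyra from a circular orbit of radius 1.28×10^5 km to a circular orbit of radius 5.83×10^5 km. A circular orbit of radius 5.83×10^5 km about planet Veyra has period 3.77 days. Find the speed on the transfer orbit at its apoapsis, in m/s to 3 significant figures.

v = 6750 m/s

From Kepler's third law T² = 4π²r³/μ at r = 5.83×10^5 km, T = 3.77 days = 3.77 × 86400 s = 3.25728×10^5 s: μ = 4π²r³/T² = 7.37319×10^7 km³/s².
The Hohmann ellipse has a_t = (r₁ + r₂)/2 = 3.555×10^5 km.
At apoapsis, r = 5.830×10^5 km.
Applying v² = μ(2/r − 1/a_t): v = 6.748 km/s.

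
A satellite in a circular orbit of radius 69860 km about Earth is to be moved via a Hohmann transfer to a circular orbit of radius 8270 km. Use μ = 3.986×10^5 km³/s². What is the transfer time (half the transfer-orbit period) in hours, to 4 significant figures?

Transfer-ellipse semi-major axis a_t = (r₁ + r₂)/2 = (69860 + 8270)/2 = 39065 km.
By Kepler's third law the transfer-orbit period is T = 2π√(a_t³/μ), so t = T/2 = 38420 s.
Converting: 38420 s ÷ 3600 s/hour = 10.67 hours.

t = 10.67 hours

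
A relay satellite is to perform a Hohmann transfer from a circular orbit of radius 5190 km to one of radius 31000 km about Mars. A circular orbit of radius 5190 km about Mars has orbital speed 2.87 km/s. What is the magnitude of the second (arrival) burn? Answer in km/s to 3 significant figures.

From the circular-orbit relation v² = μ/r at r = 5190 km: μ = v²r = (2.87)² × 5190 = 42749.5 km³/s².
Transfer-ellipse semi-major axis a_t = (r₁ + r₂)/2 = (5190 + 31000)/2 = 18095 km.
Circular speed at r = 31000 km: v_c = √(μ/r) = 1.1743 km/s.
Transfer-orbit speed at the same r (vis-viva, a = a_t): v_t = √[μ(2/r − 1/a_t)] = 0.62891 km/s.
Δv₂ = |v_t − v_c| = |0.62891 − 1.1743| = 0.5454 km/s.

Δv₂ = 0.545 km/s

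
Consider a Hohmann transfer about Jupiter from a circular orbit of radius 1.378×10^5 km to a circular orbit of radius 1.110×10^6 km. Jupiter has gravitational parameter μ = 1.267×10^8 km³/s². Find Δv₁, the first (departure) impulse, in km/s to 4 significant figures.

Δv₁ = 10.12 km/s

Semi-major axis of the transfer orbit: a_t = (1.378×10^5 + 1.110×10^6)/2 = 6.239×10^5 km.
Circular speed at r = 1.378×10^5 km: v_c = √(μ/r) = 30.322 km/s.
Vis-viva on the transfer ellipse at r = 1.378×10^5 km gives v_t = √[μ(2/r − 1/a_t)] = 40.445 km/s.
Δv₁ = |v_t − v_c| = |40.445 − 30.322| = 10.12 km/s.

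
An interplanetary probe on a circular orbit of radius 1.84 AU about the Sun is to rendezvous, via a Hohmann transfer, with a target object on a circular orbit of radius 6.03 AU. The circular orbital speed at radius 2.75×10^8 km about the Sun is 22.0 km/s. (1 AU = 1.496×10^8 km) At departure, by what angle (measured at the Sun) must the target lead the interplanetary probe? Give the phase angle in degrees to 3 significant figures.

φ = 85.1°

From the circular-orbit relation v² = μ/r at r = 2.75×10^8 km: μ = v²r = (22.0)² × 2.75×10^8 = 1.33100×10^11 km³/s².
In km: r₁ = 1.84 × 1.496×10^8 = 2.75264×10^8 km; r₂ = 6.03 × 1.496×10^8 = 9.02088×10^8 km.
The Hohmann ellipse has a_t = (r₁ + r₂)/2 = 5.88676×10^8 km.
The half-period of the transfer ellipse is t = π√(a_t³/μ) = 1.2299×10^8 s.
Target angular speed ω₂ = √(μ/r₂³) = 1.3465×10^-8 rad/s.
Angle swept by the target during transfer: ω₂·t = 1.6561 rad = 94.89°.
Arrival is 180° from departure on the ellipse, so φ = 180° − 94.89° = 85.1°.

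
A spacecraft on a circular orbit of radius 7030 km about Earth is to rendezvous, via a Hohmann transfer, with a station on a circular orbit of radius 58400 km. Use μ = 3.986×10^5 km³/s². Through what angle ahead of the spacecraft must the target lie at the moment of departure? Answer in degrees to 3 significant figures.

The Hohmann ellipse has a_t = (r₁ + r₂)/2 = 32715 km.
Transfer time t = π√(a_t³/μ) = 29444 s.
The target's mean motion on its circular orbit is ω₂ = √(μ/r₂³) = 4.4735×10^-5 rad/s.
Angle swept by the target during transfer: ω₂·t = 1.3172 rad = 75.47°.
Arrival is 180° from departure on the ellipse, so φ = 180° − 75.47° = 105°.

φ = 105°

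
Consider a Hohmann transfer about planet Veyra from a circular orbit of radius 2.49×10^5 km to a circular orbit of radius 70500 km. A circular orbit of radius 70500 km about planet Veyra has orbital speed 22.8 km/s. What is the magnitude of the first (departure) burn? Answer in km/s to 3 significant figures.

Δv₁ = 4.07 km/s

From the circular-orbit relation v² = μ/r at r = 70500 km: μ = v²r = (22.8)² × 70500 = 3.66487×10^7 km³/s².
Semi-major axis of the transfer orbit: a_t = (2.490×10^5 + 70500)/2 = 1.5975×10^5 km.
On the circular orbit at r = 2.490×10^5 km, v_c = √(μ/r) = 12.132 km/s.
Vis-viva on the transfer ellipse at r = 2.490×10^5 km gives v_t = √[μ(2/r − 1/a_t)] = 8.0594 km/s.
Δv₁ = |v_t − v_c| = |8.0594 − 12.132| = 4.073 km/s.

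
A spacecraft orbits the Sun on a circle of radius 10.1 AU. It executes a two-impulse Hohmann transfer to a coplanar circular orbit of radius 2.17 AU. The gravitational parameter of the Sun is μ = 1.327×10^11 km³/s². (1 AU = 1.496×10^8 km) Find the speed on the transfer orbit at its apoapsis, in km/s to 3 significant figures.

In km: r₁ = 10.1 × 1.496×10^8 = 1.51096×10^9 km; r₂ = 2.17 × 1.496×10^8 = 3.24632×10^8 km.
Semi-major axis of the transfer orbit: a_t = (1.51096×10^9 + 3.24632×10^8)/2 = 9.17796×10^8 km.
The apoapsis of the transfer ellipse is at r = 1.51096×10^9 km.
From the vis-viva equation, v = √[μ(2/r − 1/a_t)] = 5.574 km/s.

v = 5.57 km/s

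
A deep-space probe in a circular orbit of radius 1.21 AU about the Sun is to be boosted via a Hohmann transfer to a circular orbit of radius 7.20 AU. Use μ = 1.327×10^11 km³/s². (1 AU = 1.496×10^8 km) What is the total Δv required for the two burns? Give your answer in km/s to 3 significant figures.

Δv = 13.5 km/s

In km: r₁ = 1.21 × 1.496×10^8 = 1.81016×10^8 km; r₂ = 7.20 × 1.496×10^8 = 1.07712×10^9 km.
Semi-major axis of the transfer orbit: a_t = (1.81016×10^8 + 1.07712×10^9)/2 = 6.29068×10^8 km.
Circular speed at r₁: v₁ = √(μ/r₁) = √(1.327×10^11/1.81016×10^8) = 27.0755 km/s.
On the transfer ellipse at r₁, vis-viva equation gives v_p = √[μ(2/r₁ − 1/a_t)] = 35.4291 km/s.
First burn Δv₁ = |v_p − v₁| = 8.354 km/s.
At r₂, v₂ = √(μ/r₂) = 11.0995 km/s.
Transfer-orbit speed at r₂: v_a = √[μ(2/r₂ − 1/a_t)] = 5.95406 km/s.
Second burn Δv₂ = |v₂ − v_a| = 5.145 km/s.
Total Δv = Δv₁ + Δv₂ = 13.50 km/s.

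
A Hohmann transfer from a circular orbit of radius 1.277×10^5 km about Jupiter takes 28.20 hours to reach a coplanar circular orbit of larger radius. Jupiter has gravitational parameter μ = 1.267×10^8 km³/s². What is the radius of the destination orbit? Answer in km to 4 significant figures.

r₂ = 8.914×10^5 km

Transfer time t = 28.20 hours = 1.0152×10^5 s, and t = π√(a_t³/μ).
So a_t = (μ t²/π²)^(1/3) = (1.267×10^8 × (1.0152×10^5)² / π²)^(1/3) = 5.0956×10^5 km.
Since a_t = (r₁ + r₂)/2, r₂ = 2a_t − r₁ = 2×5.0956×10^5 − 1.277×10^5 = 8.9142×10^5 km.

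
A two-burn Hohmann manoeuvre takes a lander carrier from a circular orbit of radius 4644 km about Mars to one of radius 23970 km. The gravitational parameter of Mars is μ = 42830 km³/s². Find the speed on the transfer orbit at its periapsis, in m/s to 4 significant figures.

v = 3931 m/s

The Hohmann ellipse has a_t = (r₁ + r₂)/2 = 14307 km.
At periapsis, r = 4644 km.
Applying v² = μ(2/r − 1/a_t): v = 3.931 km/s.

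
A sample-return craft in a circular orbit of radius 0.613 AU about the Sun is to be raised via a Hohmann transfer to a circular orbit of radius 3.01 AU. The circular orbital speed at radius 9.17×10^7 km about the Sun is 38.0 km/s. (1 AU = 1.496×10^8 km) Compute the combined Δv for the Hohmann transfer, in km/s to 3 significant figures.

Δv = 18.2 km/s

From the circular-orbit relation v² = μ/r at r = 9.17×10^7 km: μ = v²r = (38.0)² × 9.17×10^7 = 1.32415×10^11 km³/s².
In km: r₁ = 0.613 × 1.496×10^8 = 9.17048×10^7 km; r₂ = 3.01 × 1.496×10^8 = 4.50296×10^8 km.
The Hohmann ellipse has a_t = (r₁ + r₂)/2 = 2.710004×10^8 km.
Circular speed at r₁: v₁ = √(μ/r₁) = √(1.32415×10^11/9.17048×10^7) = 37.999 km/s.
Transfer-orbit speed at r₁ (vis-viva): v_p = √[μ(2/r₁ − 1/a_t)] = 48.982 km/s.
First burn Δv₁ = |v_p − v₁| = 10.983 km/s.
Circular speed at r₂: v₂ = √(μ/r₂) = 17.1482 km/s.
Transfer-orbit speed at r₂: v_a = √[μ(2/r₂ − 1/a_t)] = 9.97540 km/s.
Second burn Δv₂ = |v₂ − v_a| = 7.1728 km/s.
Total Δv = Δv₁ + Δv₂ = 18.16 km/s.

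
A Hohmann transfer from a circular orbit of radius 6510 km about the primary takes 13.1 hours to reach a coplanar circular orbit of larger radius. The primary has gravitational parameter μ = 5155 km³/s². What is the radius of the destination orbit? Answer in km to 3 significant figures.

Transfer time t = 13.1 hours = 47160 s, and t = π√(a_t³/μ).
So a_t = (μ t²/π²)^(1/3) = (5155 × (47160)² / π²)^(1/3) = 10512 km.
Since a_t = (r₁ + r₂)/2, r₂ = 2a_t − r₁ = 2×10512 − 6510 = 14514 km.

r₂ = 14500 km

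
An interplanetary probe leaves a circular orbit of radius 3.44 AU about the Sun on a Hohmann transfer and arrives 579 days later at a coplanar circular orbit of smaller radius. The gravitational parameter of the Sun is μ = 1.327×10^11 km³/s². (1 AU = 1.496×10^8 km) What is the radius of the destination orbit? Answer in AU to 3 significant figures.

In km: r₁ = 3.44 × 1.496×10^8 = 5.14624×10^8 km.
Transfer time t = 579 days = 5.00256×10^7 s, and t = π√(a_t³/μ).
So a_t = (μ t²/π²)^(1/3) = (1.327×10^11 × (5.00256×10^7)² / π²)^(1/3) = 3.2284×10^8 km.
Since a_t = (r₁ + r₂)/2, r₂ = 2a_t − r₁ = 2×3.2284×10^8 − 5.14624×10^8 = 1.31056×10^8 km.
In AU: r₂ = 1.31056×10^8 / 1.496×10^8 = 0.876 AU.

r₂ = 0.876 AU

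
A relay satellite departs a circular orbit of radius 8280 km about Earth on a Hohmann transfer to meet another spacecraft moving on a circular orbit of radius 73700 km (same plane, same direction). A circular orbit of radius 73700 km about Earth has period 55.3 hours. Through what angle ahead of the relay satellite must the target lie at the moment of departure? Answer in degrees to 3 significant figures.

φ = 105°

From Kepler's third law T² = 4π²r³/μ at r = 73700 km, T = 55.3 hours = 55.3 × 3600 s = 1.9908×10^5 s: μ = 4π²r³/T² = 3.98756×10^5 km³/s².
Semi-major axis of the transfer orbit: a_t = (8280 + 73700)/2 = 40990 km.
The half-period of the transfer ellipse is t = π√(a_t³/μ) = 41290 s.
The target's mean motion on its circular orbit is ω₂ = √(μ/r₂³) = 3.156×10^-5 rad/s.
Angle swept by the target during transfer: ω₂·t = 1.303 rad = 74.66°.
The relay satellite traverses 180° on the transfer ellipse, so the target must lead by 180° − 74.66° = 105°.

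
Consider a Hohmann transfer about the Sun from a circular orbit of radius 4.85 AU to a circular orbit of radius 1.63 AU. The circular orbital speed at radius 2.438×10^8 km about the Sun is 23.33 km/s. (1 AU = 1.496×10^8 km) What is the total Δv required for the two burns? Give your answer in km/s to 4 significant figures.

Δv = 9.145 km/s

From the circular-orbit relation v² = μ/r at r = 2.438×10^8 km: μ = v²r = (23.33)² × 2.438×10^8 = 1.32698×10^11 km³/s².
In km: r₁ = 4.85 × 1.496×10^8 = 7.2556×10^8 km; r₂ = 1.63 × 1.496×10^8 = 2.43848×10^8 km.
Transfer-ellipse semi-major axis a_t = (r₁ + r₂)/2 = (7.2556×10^8 + 2.43848×10^8)/2 = 4.84704×10^8 km.
At r₁ the circular-orbit speed is v₁ = √(μ/r₁) = 13.524 km/s.
Transfer-orbit speed at r₁ (vis-viva): v_a = √[μ(2/r₁ − 1/a_t)] = 9.5922 km/s.
First burn Δv₁ = |v_a − v₁| = 3.932 km/s.
At r₂, v₂ = √(μ/r₂) = 23.328 km/s.
Transfer-orbit speed at r₂: v_p = √[μ(2/r₂ − 1/a_t)] = 28.541 km/s.
Second burn Δv₂ = |v₂ − v_p| = 5.213 km/s.
Total Δv = Δv₁ + Δv₂ = 9.145 km/s.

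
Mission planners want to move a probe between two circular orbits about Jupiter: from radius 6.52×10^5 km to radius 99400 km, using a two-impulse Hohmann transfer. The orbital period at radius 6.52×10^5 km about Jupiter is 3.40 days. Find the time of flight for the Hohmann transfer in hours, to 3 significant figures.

t = 17.8 hours

From Kepler's third law T² = 4π²r³/μ at r = 6.52×10^5 km, T = 3.40 days = 3.40 × 86400 s = 2.9376×10^5 s: μ = 4π²r³/T² = 1.26799×10^8 km³/s².
The Hohmann ellipse has a_t = (r₁ + r₂)/2 = 3.757×10^5 km.
Half the transfer-orbit period gives t = π√(a_t³/μ) = 64250 s.
Converting: 64250 s ÷ 3600 s/hour = 17.8 hours.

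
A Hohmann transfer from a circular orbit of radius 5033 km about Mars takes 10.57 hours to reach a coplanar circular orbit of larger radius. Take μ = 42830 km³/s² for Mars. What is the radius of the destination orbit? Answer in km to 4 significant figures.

r₂ = 31870 km

Transfer time t = 10.57 hours = 38052 s, and t = π√(a_t³/μ).
So a_t = (μ t²/π²)^(1/3) = (42830 × (38052)² / π²)^(1/3) = 18453 km.
Since a_t = (r₁ + r₂)/2, r₂ = 2a_t − r₁ = 2×18453 − 5033 = 31873 km.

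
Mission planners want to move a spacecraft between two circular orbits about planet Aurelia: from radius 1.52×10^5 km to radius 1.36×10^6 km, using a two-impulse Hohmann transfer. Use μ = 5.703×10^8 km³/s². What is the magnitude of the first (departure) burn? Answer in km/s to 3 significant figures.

Δv₁ = 20.9 km/s

The Hohmann ellipse has a_t = (r₁ + r₂)/2 = 7.560×10^5 km.
On the circular orbit at r = 1.520×10^5 km, v_c = √(μ/r) = 61.253 km/s.
Vis-viva on the transfer ellipse at r = 1.520×10^5 km gives v_t = √[μ(2/r − 1/a_t)] = 82.156 km/s.
Δv₁ = |v_t − v_c| = |82.156 − 61.253| = 20.90 km/s.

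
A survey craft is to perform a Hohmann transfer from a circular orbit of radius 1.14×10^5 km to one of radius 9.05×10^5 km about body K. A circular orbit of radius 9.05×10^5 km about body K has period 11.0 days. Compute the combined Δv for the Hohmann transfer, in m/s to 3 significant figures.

Δv = 8760 m/s

From Kepler's third law T² = 4π²r³/μ at r = 9.05×10^5 km, T = 11.0 days = 11.0 × 86400 s = 9.504×10^5 s: μ = 4π²r³/T² = 3.23961×10^7 km³/s².
Transfer-ellipse semi-major axis a_t = (r₁ + r₂)/2 = (1.140×10^5 + 9.050×10^5)/2 = 5.095×10^5 km.
Circular speed at r₁: v₁ = √(μ/r₁) = √(3.23961×10^7/1.140×10^5) = 16.85753 km/s.
On the transfer ellipse at r₁, vis-viva equation gives v_p = √[μ(2/r₁ − 1/a_t)] = 22.46705 km/s.
First burn Δv₁ = |v_p − v₁| = 5.6095 km/s.
At r₂, v₂ = √(μ/r₂) = 5.9830 km/s.
Transfer-orbit speed at r₂: v_a = √[μ(2/r₂ − 1/a_t)] = 2.8301 km/s.
Second burn Δv₂ = |v₂ − v_a| = 3.1529 km/s.
Total Δv = Δv₁ + Δv₂ = 8.762 km/s.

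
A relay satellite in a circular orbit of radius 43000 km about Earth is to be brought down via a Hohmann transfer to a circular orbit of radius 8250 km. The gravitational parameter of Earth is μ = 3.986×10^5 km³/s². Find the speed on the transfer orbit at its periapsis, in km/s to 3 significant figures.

v = 9.00 km/s

Semi-major axis of the transfer orbit: a_t = (43000 + 8250)/2 = 25625 km.
The periapsis of the transfer ellipse is at r = 8250 km.
Applying v² = μ(2/r − 1/a_t): v = 9.004 km/s.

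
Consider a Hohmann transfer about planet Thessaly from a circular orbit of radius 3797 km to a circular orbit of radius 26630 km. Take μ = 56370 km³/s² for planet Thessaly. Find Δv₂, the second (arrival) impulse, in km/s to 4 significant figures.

Transfer-ellipse semi-major axis a_t = (r₁ + r₂)/2 = (3797 + 26630)/2 = 15213.5 km.
On the circular orbit at r = 26630 km, v_c = √(μ/r) = 1.45492 km/s.
Vis-viva on the transfer ellipse at r = 26630 km gives v_t = √[μ(2/r − 1/a_t)] = 0.726849 km/s.
Δv₂ = |v_t − v_c| = |0.726849 − 1.45492| = 0.7281 km/s.

Δv₂ = 0.7281 km/s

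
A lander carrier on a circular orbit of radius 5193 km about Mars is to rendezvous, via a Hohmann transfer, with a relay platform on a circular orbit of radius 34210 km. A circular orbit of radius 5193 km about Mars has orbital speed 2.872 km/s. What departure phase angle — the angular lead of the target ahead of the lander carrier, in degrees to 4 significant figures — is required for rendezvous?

From the circular-orbit relation v² = μ/r at r = 5193 km: μ = v²r = (2.872)² × 5193 = 42833.9 km³/s².
Semi-major axis of the transfer orbit: a_t = (5193 + 34210)/2 = 19701.5 km.
The half-period of the transfer ellipse is t = π√(a_t³/μ) = 41980 s.
Target angular speed ω₂ = √(μ/r₂³) = 3.271×10^-5 rad/s.
Angle swept by the target during transfer: ω₂·t = 1.373 rad = 78.67°.
The lander carrier traverses 180° on the transfer ellipse, so the target must lead by 180° − 78.67° = 101.3°.

φ = 101.3°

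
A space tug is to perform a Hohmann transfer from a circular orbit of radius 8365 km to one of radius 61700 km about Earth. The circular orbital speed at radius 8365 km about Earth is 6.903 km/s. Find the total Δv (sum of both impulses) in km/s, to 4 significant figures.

From the circular-orbit relation v² = μ/r at r = 8365 km: μ = v²r = (6.903)² × 8365 = 3.98604×10^5 km³/s².
Semi-major axis of the transfer orbit: a_t = (8365 + 61700)/2 = 35032.5 km.
Circular speed at r₁: v₁ = √(μ/r₁) = √(3.98604×10^5/8365) = 6.903 km/s.
On the transfer ellipse at r₁, vis-viva gives v_p = √[μ(2/r₁ − 1/a_t)] = 9.161 km/s.
First burn Δv₁ = |v_p − v₁| = 2.258 km/s.
At r₂, v₂ = √(μ/r₂) = 2.542 km/s.
Transfer-orbit speed at r₂: v_a = √[μ(2/r₂ − 1/a_t)] = 1.242 km/s.
Second burn Δv₂ = |v₂ − v_a| = 1.300 km/s.
Δv = Δv₁ + Δv₂ = 2.258 + 1.300 = 3.558 km/s.

Δv = 3.558 km/s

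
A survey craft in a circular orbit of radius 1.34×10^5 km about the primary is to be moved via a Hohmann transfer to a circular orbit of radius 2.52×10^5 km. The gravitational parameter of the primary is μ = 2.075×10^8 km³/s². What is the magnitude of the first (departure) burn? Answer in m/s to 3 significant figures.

Δv₁ = 5610 m/s

The Hohmann ellipse has a_t = (r₁ + r₂)/2 = 1.930×10^5 km.
Circular speed at r = 1.340×10^5 km: v_c = √(μ/r) = 39.351 km/s.
Vis-viva on the transfer ellipse at r = 1.340×10^5 km gives v_t = √[μ(2/r − 1/a_t)] = 44.965 km/s.
Δv₁ = |v_t − v_c| = |44.965 − 39.351| = 5.614 km/s.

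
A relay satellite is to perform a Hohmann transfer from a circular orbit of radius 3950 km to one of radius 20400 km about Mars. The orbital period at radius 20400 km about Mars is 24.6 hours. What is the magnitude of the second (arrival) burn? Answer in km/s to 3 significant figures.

From Kepler's third law T² = 4π²r³/μ at r = 20400 km, T = 24.6 hours = 24.6 × 3600 s = 88560 s: μ = 4π²r³/T² = 42734.1 km³/s².
Semi-major axis of the transfer orbit: a_t = (3950 + 20400)/2 = 12175 km.
On the circular orbit at r = 20400 km, v_c = √(μ/r) = 1.4473 km/s.
Vis-viva on the transfer ellipse at r = 20400 km gives v_t = √[μ(2/r − 1/a_t)] = 0.82440 km/s.
Δv₂ = |v_t − v_c| = |0.82440 − 1.4473| = 0.6229 km/s.

Δv₂ = 0.623 km/s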